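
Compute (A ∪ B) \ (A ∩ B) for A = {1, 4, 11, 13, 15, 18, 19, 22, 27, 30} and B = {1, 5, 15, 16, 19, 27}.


A △ B = (A \ B) ∪ (B \ A) = elements in exactly one of A or B
A \ B = {4, 11, 13, 18, 22, 30}
B \ A = {5, 16}
A △ B = {4, 5, 11, 13, 16, 18, 22, 30}

A △ B = {4, 5, 11, 13, 16, 18, 22, 30}


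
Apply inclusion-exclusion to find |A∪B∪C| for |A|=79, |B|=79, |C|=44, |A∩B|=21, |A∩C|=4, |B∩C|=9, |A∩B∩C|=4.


|A∪B∪C| = |A|+|B|+|C| - |A∩B|-|A∩C|-|B∩C| + |A∩B∩C|
= 79+79+44 - 21-4-9 + 4
= 202 - 34 + 4
= 172

|A ∪ B ∪ C| = 172


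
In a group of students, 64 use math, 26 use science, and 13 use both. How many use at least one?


|A ∪ B| = |A| + |B| - |A ∩ B|
= 64 + 26 - 13
= 77

|A ∪ B| = 77


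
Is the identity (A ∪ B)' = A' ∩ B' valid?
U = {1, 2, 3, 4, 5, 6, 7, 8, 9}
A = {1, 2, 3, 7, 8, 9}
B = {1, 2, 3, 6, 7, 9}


LHS: A ∪ B = {1, 2, 3, 6, 7, 8, 9}
(A ∪ B)' = U \ (A ∪ B) = {4, 5}
A' = {4, 5, 6}, B' = {4, 5, 8}
Claimed RHS: A' ∩ B' = {4, 5}
Identity is VALID: LHS = RHS = {4, 5} ✓

Identity is valid. (A ∪ B)' = A' ∩ B' = {4, 5}


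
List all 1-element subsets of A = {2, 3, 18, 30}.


|A| = 4, so A has C(4,1) = 4 subsets of size 1.
Enumerate by choosing 1 elements from A at a time:
{2}, {3}, {18}, {30}

1-element subsets (4 total): {2}, {3}, {18}, {30}


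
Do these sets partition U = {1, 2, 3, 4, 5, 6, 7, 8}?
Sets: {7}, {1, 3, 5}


A partition requires: (1) non-empty parts, (2) pairwise disjoint, (3) union = U
Parts: {7}, {1, 3, 5}
Union of parts: {1, 3, 5, 7}
U = {1, 2, 3, 4, 5, 6, 7, 8}
All non-empty? True
Pairwise disjoint? True
Covers U? False

No, not a valid partition


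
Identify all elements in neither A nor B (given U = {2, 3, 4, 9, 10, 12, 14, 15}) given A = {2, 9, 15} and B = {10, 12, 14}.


A = {2, 9, 15}
B = {10, 12, 14}
Region: in neither A nor B (given U = {2, 3, 4, 9, 10, 12, 14, 15})
Elements: {3, 4}

Elements in neither A nor B (given U = {2, 3, 4, 9, 10, 12, 14, 15}): {3, 4}


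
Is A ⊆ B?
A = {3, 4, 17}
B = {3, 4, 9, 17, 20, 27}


A ⊆ B means every element of A is in B.
All elements of A are in B.
So A ⊆ B.

Yes, A ⊆ B


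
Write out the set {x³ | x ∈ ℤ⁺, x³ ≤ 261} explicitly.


Checking each candidate:
Condition: positive perfect cubes ≤ 261
Result = {1, 8, 27, 64, 125, 216}

{1, 8, 27, 64, 125, 216}


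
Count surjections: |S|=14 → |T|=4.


n = |S| = 14, k = |T| = 4. Surjections via inclusion-exclusion:
S(n,k) = Σ(-1)^i × C(k,i) × (k-i)^n, i=0 to k
i=0: (-1)^0×C(4,0)×4^14 = 268435456
i=1: (-1)^1×C(4,1)×3^14 = -19131876
i=2: (-1)^2×C(4,2)×2^14 = 98304
i=3: (-1)^3×C(4,3)×1^14 = -4
i=4: (-1)^4×C(4,4)×0^14 = 0
Total = 249401880

Number of surjections = 249401880


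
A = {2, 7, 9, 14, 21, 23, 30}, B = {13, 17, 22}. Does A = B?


Two sets are equal iff they have exactly the same elements.
A = {2, 7, 9, 14, 21, 23, 30}
B = {13, 17, 22}
Differences: {2, 7, 9, 13, 14, 17, 21, 22, 23, 30}
A ≠ B

No, A ≠ B


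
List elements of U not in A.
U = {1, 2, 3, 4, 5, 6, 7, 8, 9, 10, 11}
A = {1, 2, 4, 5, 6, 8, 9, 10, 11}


Aᶜ = U \ A = elements in U but not in A
U = {1, 2, 3, 4, 5, 6, 7, 8, 9, 10, 11}
A = {1, 2, 4, 5, 6, 8, 9, 10, 11}
Aᶜ = {3, 7}

Aᶜ = {3, 7}


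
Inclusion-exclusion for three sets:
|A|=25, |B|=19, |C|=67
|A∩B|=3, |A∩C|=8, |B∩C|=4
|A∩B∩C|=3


|A∪B∪C| = |A|+|B|+|C| - |A∩B|-|A∩C|-|B∩C| + |A∩B∩C|
= 25+19+67 - 3-8-4 + 3
= 111 - 15 + 3
= 99

|A ∪ B ∪ C| = 99


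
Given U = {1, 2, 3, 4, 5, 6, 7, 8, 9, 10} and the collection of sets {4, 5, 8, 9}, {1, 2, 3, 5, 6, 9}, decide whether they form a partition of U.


A partition requires: (1) non-empty parts, (2) pairwise disjoint, (3) union = U
Parts: {4, 5, 8, 9}, {1, 2, 3, 5, 6, 9}
Union of parts: {1, 2, 3, 4, 5, 6, 8, 9}
U = {1, 2, 3, 4, 5, 6, 7, 8, 9, 10}
All non-empty? True
Pairwise disjoint? False
Covers U? False

No, not a valid partition


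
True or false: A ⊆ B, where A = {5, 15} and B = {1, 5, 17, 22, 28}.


A ⊆ B means every element of A is in B.
Elements in A not in B: {15}
So A ⊄ B.

No, A ⊄ B


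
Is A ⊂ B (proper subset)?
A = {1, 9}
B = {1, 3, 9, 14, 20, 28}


A ⊂ B requires: A ⊆ B AND A ≠ B.
A ⊆ B? Yes
A = B? No
A ⊂ B: Yes (A is a proper subset of B)

Yes, A ⊂ B


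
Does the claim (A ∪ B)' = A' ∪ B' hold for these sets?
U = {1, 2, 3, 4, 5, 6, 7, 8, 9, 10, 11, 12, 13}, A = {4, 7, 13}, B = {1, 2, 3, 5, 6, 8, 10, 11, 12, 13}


LHS: A ∪ B = {1, 2, 3, 4, 5, 6, 7, 8, 10, 11, 12, 13}
(A ∪ B)' = U \ (A ∪ B) = {9}
A' = {1, 2, 3, 5, 6, 8, 9, 10, 11, 12}, B' = {4, 7, 9}
Claimed RHS: A' ∪ B' = {1, 2, 3, 4, 5, 6, 7, 8, 9, 10, 11, 12}
Identity is INVALID: LHS = {9} but the RHS claimed here equals {1, 2, 3, 4, 5, 6, 7, 8, 9, 10, 11, 12}. The correct form is (A ∪ B)' = A' ∩ B'.

Identity is invalid: (A ∪ B)' = {9} but A' ∪ B' = {1, 2, 3, 4, 5, 6, 7, 8, 9, 10, 11, 12}. The correct De Morgan law is (A ∪ B)' = A' ∩ B'.


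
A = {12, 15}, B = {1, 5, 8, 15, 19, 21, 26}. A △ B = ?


A △ B = (A \ B) ∪ (B \ A) = elements in exactly one of A or B
A \ B = {12}
B \ A = {1, 5, 8, 19, 21, 26}
A △ B = {1, 5, 8, 12, 19, 21, 26}

A △ B = {1, 5, 8, 12, 19, 21, 26}


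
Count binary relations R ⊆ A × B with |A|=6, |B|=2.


A relation from A to B is any subset of A × B.
|A × B| = 6 × 2 = 12
# relations = 2^|A × B| = 2^12 = 4096

Number of relations = 4096


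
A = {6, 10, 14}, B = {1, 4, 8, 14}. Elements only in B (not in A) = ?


A = {6, 10, 14}
B = {1, 4, 8, 14}
Region: only in B (not in A)
Elements: {1, 4, 8}

Elements only in B (not in A): {1, 4, 8}


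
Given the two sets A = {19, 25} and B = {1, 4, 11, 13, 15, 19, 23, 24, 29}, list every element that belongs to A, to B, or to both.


A ∪ B = all elements in A or B (or both)
A = {19, 25}
B = {1, 4, 11, 13, 15, 19, 23, 24, 29}
A ∪ B = {1, 4, 11, 13, 15, 19, 23, 24, 25, 29}

A ∪ B = {1, 4, 11, 13, 15, 19, 23, 24, 25, 29}


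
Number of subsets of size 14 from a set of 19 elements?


C(n,k) = n! / (k!(n-k)!)
C(19,14) = 19! / (14!5!)
= 11628

C(19,14) = 11628


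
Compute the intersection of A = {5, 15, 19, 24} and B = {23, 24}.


A ∩ B = elements in both A and B
A = {5, 15, 19, 24}
B = {23, 24}
A ∩ B = {24}

A ∩ B = {24}


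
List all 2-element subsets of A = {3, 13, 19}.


|A| = 3, so A has C(3,2) = 3 subsets of size 2.
Enumerate by choosing 2 elements from A at a time:
{3, 13}, {3, 19}, {13, 19}

2-element subsets (3 total): {3, 13}, {3, 19}, {13, 19}


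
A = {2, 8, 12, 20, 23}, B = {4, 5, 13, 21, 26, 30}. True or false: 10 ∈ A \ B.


A = {2, 8, 12, 20, 23}, B = {4, 5, 13, 21, 26, 30}
A \ B = elements in A but not in B
A \ B = {2, 8, 12, 20, 23}
Checking if 10 ∈ A \ B
10 is not in A \ B → False

10 ∉ A \ B


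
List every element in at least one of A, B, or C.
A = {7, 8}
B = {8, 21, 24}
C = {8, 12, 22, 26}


A ∪ B = {7, 8, 21, 24}
(A ∪ B) ∪ C = {7, 8, 12, 21, 22, 24, 26}

A ∪ B ∪ C = {7, 8, 12, 21, 22, 24, 26}


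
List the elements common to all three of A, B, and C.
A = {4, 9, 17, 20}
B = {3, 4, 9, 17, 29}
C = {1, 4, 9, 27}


A ∩ B = {4, 9, 17}
(A ∩ B) ∩ C = {4, 9}

A ∩ B ∩ C = {4, 9}


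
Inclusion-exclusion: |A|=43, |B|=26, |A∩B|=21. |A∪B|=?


|A ∪ B| = |A| + |B| - |A ∩ B|
= 43 + 26 - 21
= 48

|A ∪ B| = 48


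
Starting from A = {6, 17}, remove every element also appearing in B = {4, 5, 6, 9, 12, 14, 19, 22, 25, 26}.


A \ B = elements in A but not in B
A = {6, 17}
B = {4, 5, 6, 9, 12, 14, 19, 22, 25, 26}
Remove from A any elements in B
A \ B = {17}

A \ B = {17}


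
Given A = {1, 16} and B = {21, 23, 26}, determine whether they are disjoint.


Disjoint means A ∩ B = ∅.
A ∩ B = ∅
A ∩ B = ∅, so A and B are disjoint.

Yes, A and B are disjoint


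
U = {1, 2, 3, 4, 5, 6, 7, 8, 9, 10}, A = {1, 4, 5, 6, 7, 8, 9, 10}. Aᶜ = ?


Aᶜ = U \ A = elements in U but not in A
U = {1, 2, 3, 4, 5, 6, 7, 8, 9, 10}
A = {1, 4, 5, 6, 7, 8, 9, 10}
Aᶜ = {2, 3}

Aᶜ = {2, 3}


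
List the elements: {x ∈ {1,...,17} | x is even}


Checking each candidate:
Condition: even numbers in {1,...,17}
Result = {2, 4, 6, 8, 10, 12, 14, 16}

{2, 4, 6, 8, 10, 12, 14, 16}


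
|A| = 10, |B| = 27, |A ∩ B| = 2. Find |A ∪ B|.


|A ∪ B| = |A| + |B| - |A ∩ B|
= 10 + 27 - 2
= 35

|A ∪ B| = 35


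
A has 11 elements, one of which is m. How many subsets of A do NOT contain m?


Subsets of A avoiding m are subsets of A \ {m}, which has 10 elements.
Count = 2^(n-1) = 2^10
= 1024

Number of subsets avoiding m = 1024


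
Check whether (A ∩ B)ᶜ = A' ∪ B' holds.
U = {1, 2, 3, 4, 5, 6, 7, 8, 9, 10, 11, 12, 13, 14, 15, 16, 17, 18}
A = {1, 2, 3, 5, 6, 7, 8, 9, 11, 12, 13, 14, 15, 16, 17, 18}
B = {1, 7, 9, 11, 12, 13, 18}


LHS: A ∩ B = {1, 7, 9, 11, 12, 13, 18}
(A ∩ B)' = U \ (A ∩ B) = {2, 3, 4, 5, 6, 8, 10, 14, 15, 16, 17}
A' = {4, 10}, B' = {2, 3, 4, 5, 6, 8, 10, 14, 15, 16, 17}
Claimed RHS: A' ∪ B' = {2, 3, 4, 5, 6, 8, 10, 14, 15, 16, 17}
Identity is VALID: LHS = RHS = {2, 3, 4, 5, 6, 8, 10, 14, 15, 16, 17} ✓

Identity is valid. (A ∩ B)' = A' ∪ B' = {2, 3, 4, 5, 6, 8, 10, 14, 15, 16, 17}


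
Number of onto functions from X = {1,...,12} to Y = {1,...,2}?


n = |X| = 12, k = |Y| = 2. Surjections via inclusion-exclusion:
S(n,k) = Σ(-1)^i × C(k,i) × (k-i)^n, i=0 to k
i=0: (-1)^0×C(2,0)×2^12 = 4096
i=1: (-1)^1×C(2,1)×1^12 = -2
i=2: (-1)^2×C(2,2)×0^12 = 0
Total = 4094

Number of surjections = 4094


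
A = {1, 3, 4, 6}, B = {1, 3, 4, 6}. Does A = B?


Two sets are equal iff they have exactly the same elements.
A = {1, 3, 4, 6}
B = {1, 3, 4, 6}
Same elements → A = B

Yes, A = B


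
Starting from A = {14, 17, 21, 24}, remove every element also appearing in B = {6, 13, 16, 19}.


A \ B = elements in A but not in B
A = {14, 17, 21, 24}
B = {6, 13, 16, 19}
Remove from A any elements in B
A \ B = {14, 17, 21, 24}

A \ B = {14, 17, 21, 24}


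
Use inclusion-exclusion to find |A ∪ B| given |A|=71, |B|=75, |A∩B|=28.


|A ∪ B| = |A| + |B| - |A ∩ B|
= 71 + 75 - 28
= 118

|A ∪ B| = 118


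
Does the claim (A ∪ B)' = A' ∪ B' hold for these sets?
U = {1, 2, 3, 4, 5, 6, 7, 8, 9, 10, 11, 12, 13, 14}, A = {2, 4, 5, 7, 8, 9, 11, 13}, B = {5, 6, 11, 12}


LHS: A ∪ B = {2, 4, 5, 6, 7, 8, 9, 11, 12, 13}
(A ∪ B)' = U \ (A ∪ B) = {1, 3, 10, 14}
A' = {1, 3, 6, 10, 12, 14}, B' = {1, 2, 3, 4, 7, 8, 9, 10, 13, 14}
Claimed RHS: A' ∪ B' = {1, 2, 3, 4, 6, 7, 8, 9, 10, 12, 13, 14}
Identity is INVALID: LHS = {1, 3, 10, 14} but the RHS claimed here equals {1, 2, 3, 4, 6, 7, 8, 9, 10, 12, 13, 14}. The correct form is (A ∪ B)' = A' ∩ B'.

Identity is invalid: (A ∪ B)' = {1, 3, 10, 14} but A' ∪ B' = {1, 2, 3, 4, 6, 7, 8, 9, 10, 12, 13, 14}. The correct De Morgan law is (A ∪ B)' = A' ∩ B'.


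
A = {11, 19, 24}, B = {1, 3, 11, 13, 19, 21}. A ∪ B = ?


A ∪ B = all elements in A or B (or both)
A = {11, 19, 24}
B = {1, 3, 11, 13, 19, 21}
A ∪ B = {1, 3, 11, 13, 19, 21, 24}

A ∪ B = {1, 3, 11, 13, 19, 21, 24}


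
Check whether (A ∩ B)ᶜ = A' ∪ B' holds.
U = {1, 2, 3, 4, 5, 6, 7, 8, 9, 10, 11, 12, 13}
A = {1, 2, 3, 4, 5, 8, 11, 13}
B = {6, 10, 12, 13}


LHS: A ∩ B = {13}
(A ∩ B)' = U \ (A ∩ B) = {1, 2, 3, 4, 5, 6, 7, 8, 9, 10, 11, 12}
A' = {6, 7, 9, 10, 12}, B' = {1, 2, 3, 4, 5, 7, 8, 9, 11}
Claimed RHS: A' ∪ B' = {1, 2, 3, 4, 5, 6, 7, 8, 9, 10, 11, 12}
Identity is VALID: LHS = RHS = {1, 2, 3, 4, 5, 6, 7, 8, 9, 10, 11, 12} ✓

Identity is valid. (A ∩ B)' = A' ∪ B' = {1, 2, 3, 4, 5, 6, 7, 8, 9, 10, 11, 12}


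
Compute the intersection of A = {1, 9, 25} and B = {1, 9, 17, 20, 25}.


A ∩ B = elements in both A and B
A = {1, 9, 25}
B = {1, 9, 17, 20, 25}
A ∩ B = {1, 9, 25}

A ∩ B = {1, 9, 25}


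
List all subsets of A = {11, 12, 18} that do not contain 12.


A subset of A that omits 12 is a subset of A \ {12}, so there are 2^(n-1) = 2^2 = 4 of them.
Subsets excluding 12: ∅, {11}, {18}, {11, 18}

Subsets excluding 12 (4 total): ∅, {11}, {18}, {11, 18}


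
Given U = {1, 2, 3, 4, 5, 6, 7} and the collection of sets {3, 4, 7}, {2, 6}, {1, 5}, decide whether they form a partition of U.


A partition requires: (1) non-empty parts, (2) pairwise disjoint, (3) union = U
Parts: {3, 4, 7}, {2, 6}, {1, 5}
Union of parts: {1, 2, 3, 4, 5, 6, 7}
U = {1, 2, 3, 4, 5, 6, 7}
All non-empty? True
Pairwise disjoint? True
Covers U? True

Yes, valid partition


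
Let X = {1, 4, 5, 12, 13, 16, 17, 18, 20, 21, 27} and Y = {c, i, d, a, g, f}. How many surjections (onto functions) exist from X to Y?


n = |X| = 11, k = |Y| = 6. Surjections via inclusion-exclusion:
S(n,k) = Σ(-1)^i × C(k,i) × (k-i)^n, i=0 to k
i=0: (-1)^0×C(6,0)×6^11 = 362797056
i=1: (-1)^1×C(6,1)×5^11 = -292968750
i=2: (-1)^2×C(6,2)×4^11 = 62914560
i=3: (-1)^3×C(6,3)×3^11 = -3542940
i=4: (-1)^4×C(6,4)×2^11 = 30720
i=5: (-1)^5×C(6,5)×1^11 = -6
i=6: (-1)^6×C(6,6)×0^11 = 0
Total = 129230640

Number of surjections = 129230640


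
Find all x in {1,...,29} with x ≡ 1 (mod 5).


Checking each candidate:
Condition: x in {1,...,29} with x ≡ 1 (mod 5)
Result = {1, 6, 11, 16, 21, 26}

{1, 6, 11, 16, 21, 26}


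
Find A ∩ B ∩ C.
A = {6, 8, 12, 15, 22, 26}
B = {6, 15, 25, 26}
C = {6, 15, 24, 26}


A ∩ B = {6, 15, 26}
(A ∩ B) ∩ C = {6, 15, 26}

A ∩ B ∩ C = {6, 15, 26}


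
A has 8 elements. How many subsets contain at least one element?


Total subsets = 2^n = 2^8 = 256
Non-empty subsets exclude the empty set: 2^n - 1
= 256 - 1
= 255

Number of non-empty subsets = 255


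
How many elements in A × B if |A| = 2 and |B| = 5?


|A × B| = |A| × |B|
= 2 × 5
= 10

|A × B| = 10


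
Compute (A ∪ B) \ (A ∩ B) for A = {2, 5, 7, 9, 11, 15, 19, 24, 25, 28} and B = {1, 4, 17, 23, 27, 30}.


A △ B = (A \ B) ∪ (B \ A) = elements in exactly one of A or B
A \ B = {2, 5, 7, 9, 11, 15, 19, 24, 25, 28}
B \ A = {1, 4, 17, 23, 27, 30}
A △ B = {1, 2, 4, 5, 7, 9, 11, 15, 17, 19, 23, 24, 25, 27, 28, 30}

A △ B = {1, 2, 4, 5, 7, 9, 11, 15, 17, 19, 23, 24, 25, 27, 28, 30}


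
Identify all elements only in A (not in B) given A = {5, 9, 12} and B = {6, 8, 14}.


A = {5, 9, 12}
B = {6, 8, 14}
Region: only in A (not in B)
Elements: {5, 9, 12}

Elements only in A (not in B): {5, 9, 12}


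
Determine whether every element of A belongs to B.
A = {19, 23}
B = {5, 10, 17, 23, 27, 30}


A ⊆ B means every element of A is in B.
Elements in A not in B: {19}
So A ⊄ B.

No, A ⊄ B


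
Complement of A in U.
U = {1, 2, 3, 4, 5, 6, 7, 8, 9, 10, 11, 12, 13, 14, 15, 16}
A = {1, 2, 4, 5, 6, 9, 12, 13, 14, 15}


Aᶜ = U \ A = elements in U but not in A
U = {1, 2, 3, 4, 5, 6, 7, 8, 9, 10, 11, 12, 13, 14, 15, 16}
A = {1, 2, 4, 5, 6, 9, 12, 13, 14, 15}
Aᶜ = {3, 7, 8, 10, 11, 16}

Aᶜ = {3, 7, 8, 10, 11, 16}


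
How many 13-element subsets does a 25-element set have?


C(n,k) = n! / (k!(n-k)!)
C(25,13) = 25! / (13!12!)
= 5200300

C(25,13) = 5200300


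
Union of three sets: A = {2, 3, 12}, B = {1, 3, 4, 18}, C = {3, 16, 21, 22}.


A ∪ B = {1, 2, 3, 4, 12, 18}
(A ∪ B) ∪ C = {1, 2, 3, 4, 12, 16, 18, 21, 22}

A ∪ B ∪ C = {1, 2, 3, 4, 12, 16, 18, 21, 22}


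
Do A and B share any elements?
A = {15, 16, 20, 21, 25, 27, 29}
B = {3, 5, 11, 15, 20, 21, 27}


Disjoint means A ∩ B = ∅.
A ∩ B = {15, 20, 21, 27}
A ∩ B ≠ ∅, so A and B are NOT disjoint.

Yes — A and B share the element(s) of A ∩ B = {15, 20, 21, 27}, so they are not disjoint


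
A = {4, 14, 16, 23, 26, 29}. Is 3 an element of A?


A = {4, 14, 16, 23, 26, 29}
Checking if 3 is in A
3 is not in A → False

3 ∉ A


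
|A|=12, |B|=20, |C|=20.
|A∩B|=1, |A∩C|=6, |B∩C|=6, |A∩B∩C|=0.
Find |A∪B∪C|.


|A∪B∪C| = |A|+|B|+|C| - |A∩B|-|A∩C|-|B∩C| + |A∩B∩C|
= 12+20+20 - 1-6-6 + 0
= 52 - 13 + 0
= 39

|A ∪ B ∪ C| = 39


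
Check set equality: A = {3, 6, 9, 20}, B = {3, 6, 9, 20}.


Two sets are equal iff they have exactly the same elements.
A = {3, 6, 9, 20}
B = {3, 6, 9, 20}
Same elements → A = B

Yes, A = B


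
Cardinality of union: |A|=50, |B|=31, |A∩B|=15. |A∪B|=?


|A ∪ B| = |A| + |B| - |A ∩ B|
= 50 + 31 - 15
= 66

|A ∪ B| = 66


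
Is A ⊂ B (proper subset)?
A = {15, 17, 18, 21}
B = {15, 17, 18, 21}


A ⊂ B requires: A ⊆ B AND A ≠ B.
A ⊆ B? Yes
A = B? Yes
A = B, so A is not a PROPER subset.

No, A is not a proper subset of B


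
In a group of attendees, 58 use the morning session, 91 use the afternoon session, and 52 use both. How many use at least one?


|A ∪ B| = |A| + |B| - |A ∩ B|
= 58 + 91 - 52
= 97

|A ∪ B| = 97


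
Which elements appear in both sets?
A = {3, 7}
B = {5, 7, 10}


A ∩ B = elements in both A and B
A = {3, 7}
B = {5, 7, 10}
A ∩ B = {7}

A ∩ B = {7}


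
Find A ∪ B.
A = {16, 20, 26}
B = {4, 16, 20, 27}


A ∪ B = all elements in A or B (or both)
A = {16, 20, 26}
B = {4, 16, 20, 27}
A ∪ B = {4, 16, 20, 26, 27}

A ∪ B = {4, 16, 20, 26, 27}


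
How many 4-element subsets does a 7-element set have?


C(n,k) = n! / (k!(n-k)!)
C(7,4) = 7! / (4!3!)
= 35

C(7,4) = 35


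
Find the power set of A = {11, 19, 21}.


|A| = 3, so |P(A)| = 2^3 = 8
Enumerate subsets by cardinality (0 to 3):
∅, {11}, {19}, {21}, {11, 19}, {11, 21}, {19, 21}, {11, 19, 21}

P(A) has 8 subsets: ∅, {11}, {19}, {21}, {11, 19}, {11, 21}, {19, 21}, {11, 19, 21}


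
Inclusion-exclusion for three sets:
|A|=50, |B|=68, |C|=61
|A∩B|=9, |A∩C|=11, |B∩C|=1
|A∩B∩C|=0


|A∪B∪C| = |A|+|B|+|C| - |A∩B|-|A∩C|-|B∩C| + |A∩B∩C|
= 50+68+61 - 9-11-1 + 0
= 179 - 21 + 0
= 158

|A ∪ B ∪ C| = 158


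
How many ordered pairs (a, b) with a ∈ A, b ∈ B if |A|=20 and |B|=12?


|A × B| = |A| × |B|
= 20 × 12
= 240

|A × B| = 240


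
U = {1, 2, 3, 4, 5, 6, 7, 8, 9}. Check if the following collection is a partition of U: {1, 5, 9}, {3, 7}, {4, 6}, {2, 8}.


A partition requires: (1) non-empty parts, (2) pairwise disjoint, (3) union = U
Parts: {1, 5, 9}, {3, 7}, {4, 6}, {2, 8}
Union of parts: {1, 2, 3, 4, 5, 6, 7, 8, 9}
U = {1, 2, 3, 4, 5, 6, 7, 8, 9}
All non-empty? True
Pairwise disjoint? True
Covers U? True

Yes, valid partition


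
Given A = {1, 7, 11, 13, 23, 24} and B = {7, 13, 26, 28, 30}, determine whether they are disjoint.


Disjoint means A ∩ B = ∅.
A ∩ B = {7, 13}
A ∩ B ≠ ∅, so A and B are NOT disjoint.

No, A and B are not disjoint (A ∩ B = {7, 13})


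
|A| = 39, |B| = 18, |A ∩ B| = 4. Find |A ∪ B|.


|A ∪ B| = |A| + |B| - |A ∩ B|
= 39 + 18 - 4
= 53

|A ∪ B| = 53


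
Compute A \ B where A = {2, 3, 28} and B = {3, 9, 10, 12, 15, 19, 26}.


A \ B = elements in A but not in B
A = {2, 3, 28}
B = {3, 9, 10, 12, 15, 19, 26}
Remove from A any elements in B
A \ B = {2, 28}

A \ B = {2, 28}


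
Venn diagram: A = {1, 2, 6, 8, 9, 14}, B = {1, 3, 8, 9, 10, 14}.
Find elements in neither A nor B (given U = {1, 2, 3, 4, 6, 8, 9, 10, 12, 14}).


A = {1, 2, 6, 8, 9, 14}
B = {1, 3, 8, 9, 10, 14}
Region: in neither A nor B (given U = {1, 2, 3, 4, 6, 8, 9, 10, 12, 14})
Elements: {4, 12}

Elements in neither A nor B (given U = {1, 2, 3, 4, 6, 8, 9, 10, 12, 14}): {4, 12}


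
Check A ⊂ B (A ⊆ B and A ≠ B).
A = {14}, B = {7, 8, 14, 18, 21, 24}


A ⊂ B requires: A ⊆ B AND A ≠ B.
A ⊆ B? Yes
A = B? No
A ⊂ B: Yes (A is a proper subset of B)

Yes, A ⊂ B


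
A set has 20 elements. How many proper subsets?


Total subsets = 2^n = 2^20 = 1048576
Proper subsets exclude the set itself: 2^n - 1
= 1048576 - 1
= 1048575

Number of proper subsets = 1048575


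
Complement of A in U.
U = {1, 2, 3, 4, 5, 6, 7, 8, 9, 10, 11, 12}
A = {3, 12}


Aᶜ = U \ A = elements in U but not in A
U = {1, 2, 3, 4, 5, 6, 7, 8, 9, 10, 11, 12}
A = {3, 12}
Aᶜ = {1, 2, 4, 5, 6, 7, 8, 9, 10, 11}

Aᶜ = {1, 2, 4, 5, 6, 7, 8, 9, 10, 11}


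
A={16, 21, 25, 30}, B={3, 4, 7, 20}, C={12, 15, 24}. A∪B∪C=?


A ∪ B = {3, 4, 7, 16, 20, 21, 25, 30}
(A ∪ B) ∪ C = {3, 4, 7, 12, 15, 16, 20, 21, 24, 25, 30}

A ∪ B ∪ C = {3, 4, 7, 12, 15, 16, 20, 21, 24, 25, 30}


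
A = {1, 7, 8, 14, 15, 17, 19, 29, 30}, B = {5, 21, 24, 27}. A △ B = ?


A △ B = (A \ B) ∪ (B \ A) = elements in exactly one of A or B
A \ B = {1, 7, 8, 14, 15, 17, 19, 29, 30}
B \ A = {5, 21, 24, 27}
A △ B = {1, 5, 7, 8, 14, 15, 17, 19, 21, 24, 27, 29, 30}

A △ B = {1, 5, 7, 8, 14, 15, 17, 19, 21, 24, 27, 29, 30}


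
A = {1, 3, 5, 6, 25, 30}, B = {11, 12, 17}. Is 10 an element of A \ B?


A = {1, 3, 5, 6, 25, 30}, B = {11, 12, 17}
A \ B = elements in A but not in B
A \ B = {1, 3, 5, 6, 25, 30}
Checking if 10 ∈ A \ B
10 is not in A \ B → False

10 ∉ A \ B


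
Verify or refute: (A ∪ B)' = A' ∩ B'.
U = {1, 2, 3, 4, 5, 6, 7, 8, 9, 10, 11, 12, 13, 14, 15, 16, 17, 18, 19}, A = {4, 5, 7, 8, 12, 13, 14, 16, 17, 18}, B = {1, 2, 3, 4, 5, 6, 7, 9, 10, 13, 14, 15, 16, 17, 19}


LHS: A ∪ B = {1, 2, 3, 4, 5, 6, 7, 8, 9, 10, 12, 13, 14, 15, 16, 17, 18, 19}
(A ∪ B)' = U \ (A ∪ B) = {11}
A' = {1, 2, 3, 6, 9, 10, 11, 15, 19}, B' = {8, 11, 12, 18}
Claimed RHS: A' ∩ B' = {11}
Identity is VALID: LHS = RHS = {11} ✓

Identity is valid. (A ∪ B)' = A' ∩ B' = {11}


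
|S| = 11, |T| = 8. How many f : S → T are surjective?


n = |S| = 11, k = |T| = 8. Surjections via inclusion-exclusion:
S(n,k) = Σ(-1)^i × C(k,i) × (k-i)^n, i=0 to k
i=0: (-1)^0×C(8,0)×8^11 = 8589934592
i=1: (-1)^1×C(8,1)×7^11 = -15818613944
i=2: (-1)^2×C(8,2)×6^11 = 10158317568
i=3: (-1)^3×C(8,3)×5^11 = -2734375000
i=4: (-1)^4×C(8,4)×4^11 = 293601280
i=5: (-1)^5×C(8,5)×3^11 = -9920232
i=6: (-1)^6×C(8,6)×2^11 = 57344
i=7: (-1)^7×C(8,7)×1^11 = -8
i=8: (-1)^8×C(8,8)×0^11 = 0
Total = 479001600

Number of surjections = 479001600


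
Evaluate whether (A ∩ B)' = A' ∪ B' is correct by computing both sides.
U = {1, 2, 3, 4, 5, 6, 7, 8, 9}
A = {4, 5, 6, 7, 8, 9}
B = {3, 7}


LHS: A ∩ B = {7}
(A ∩ B)' = U \ (A ∩ B) = {1, 2, 3, 4, 5, 6, 8, 9}
A' = {1, 2, 3}, B' = {1, 2, 4, 5, 6, 8, 9}
Claimed RHS: A' ∪ B' = {1, 2, 3, 4, 5, 6, 8, 9}
Identity is VALID: LHS = RHS = {1, 2, 3, 4, 5, 6, 8, 9} ✓

Identity is valid. (A ∩ B)' = A' ∪ B' = {1, 2, 3, 4, 5, 6, 8, 9}


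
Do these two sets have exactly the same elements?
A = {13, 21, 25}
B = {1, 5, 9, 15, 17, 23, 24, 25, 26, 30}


Two sets are equal iff they have exactly the same elements.
A = {13, 21, 25}
B = {1, 5, 9, 15, 17, 23, 24, 25, 26, 30}
Differences: {1, 5, 9, 13, 15, 17, 21, 23, 24, 26, 30}
A ≠ B

No, A ≠ B


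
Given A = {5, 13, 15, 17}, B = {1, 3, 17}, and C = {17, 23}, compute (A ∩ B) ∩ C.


A ∩ B = {17}
(A ∩ B) ∩ C = {17}

A ∩ B ∩ C = {17}


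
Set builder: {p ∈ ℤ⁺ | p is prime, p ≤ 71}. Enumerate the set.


Checking each candidate:
Condition: primes ≤ 71
Result = {2, 3, 5, 7, 11, 13, 17, 19, 23, 29, 31, 37, 41, 43, 47, 53, 59, 61, 67, 71}

{2, 3, 5, 7, 11, 13, 17, 19, 23, 29, 31, 37, 41, 43, 47, 53, 59, 61, 67, 71}


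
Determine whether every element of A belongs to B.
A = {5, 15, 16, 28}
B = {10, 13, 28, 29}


A ⊆ B means every element of A is in B.
Elements in A not in B: {5, 15, 16}
So A ⊄ B.

No, A ⊄ B


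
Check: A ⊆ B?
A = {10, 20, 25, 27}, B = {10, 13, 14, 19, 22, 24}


A ⊆ B means every element of A is in B.
Elements in A not in B: {20, 25, 27}
So A ⊄ B.

No, A ⊄ B


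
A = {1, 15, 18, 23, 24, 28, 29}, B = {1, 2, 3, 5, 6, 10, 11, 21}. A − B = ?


A \ B = elements in A but not in B
A = {1, 15, 18, 23, 24, 28, 29}
B = {1, 2, 3, 5, 6, 10, 11, 21}
Remove from A any elements in B
A \ B = {15, 18, 23, 24, 28, 29}

A \ B = {15, 18, 23, 24, 28, 29}


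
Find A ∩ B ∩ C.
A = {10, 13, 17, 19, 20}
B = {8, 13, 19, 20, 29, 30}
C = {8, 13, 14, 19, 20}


A ∩ B = {13, 19, 20}
(A ∩ B) ∩ C = {13, 19, 20}

A ∩ B ∩ C = {13, 19, 20}


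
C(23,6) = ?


C(n,k) = n! / (k!(n-k)!)
C(23,6) = 23! / (6!17!)
= 100947

C(23,6) = 100947


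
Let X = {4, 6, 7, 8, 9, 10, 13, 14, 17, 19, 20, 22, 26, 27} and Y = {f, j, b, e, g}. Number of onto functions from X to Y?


n = |X| = 14, k = |Y| = 5. Surjections via inclusion-exclusion:
S(n,k) = Σ(-1)^i × C(k,i) × (k-i)^n, i=0 to k
i=0: (-1)^0×C(5,0)×5^14 = 6103515625
i=1: (-1)^1×C(5,1)×4^14 = -1342177280
i=2: (-1)^2×C(5,2)×3^14 = 47829690
i=3: (-1)^3×C(5,3)×2^14 = -163840
i=4: (-1)^4×C(5,4)×1^14 = 5
i=5: (-1)^5×C(5,5)×0^14 = 0
Total = 4809004200

Number of surjections = 4809004200


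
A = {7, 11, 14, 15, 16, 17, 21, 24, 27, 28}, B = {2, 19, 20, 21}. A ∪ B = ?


A ∪ B = all elements in A or B (or both)
A = {7, 11, 14, 15, 16, 17, 21, 24, 27, 28}
B = {2, 19, 20, 21}
A ∪ B = {2, 7, 11, 14, 15, 16, 17, 19, 20, 21, 24, 27, 28}

A ∪ B = {2, 7, 11, 14, 15, 16, 17, 19, 20, 21, 24, 27, 28}


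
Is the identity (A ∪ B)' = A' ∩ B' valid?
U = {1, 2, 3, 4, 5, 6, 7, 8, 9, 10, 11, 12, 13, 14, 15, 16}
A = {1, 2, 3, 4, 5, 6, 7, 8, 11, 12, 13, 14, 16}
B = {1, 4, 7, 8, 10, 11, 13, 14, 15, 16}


LHS: A ∪ B = {1, 2, 3, 4, 5, 6, 7, 8, 10, 11, 12, 13, 14, 15, 16}
(A ∪ B)' = U \ (A ∪ B) = {9}
A' = {9, 10, 15}, B' = {2, 3, 5, 6, 9, 12}
Claimed RHS: A' ∩ B' = {9}
Identity is VALID: LHS = RHS = {9} ✓

Identity is valid. (A ∪ B)' = A' ∩ B' = {9}


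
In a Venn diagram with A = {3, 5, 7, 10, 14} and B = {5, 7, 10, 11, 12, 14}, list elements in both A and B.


A = {3, 5, 7, 10, 14}
B = {5, 7, 10, 11, 12, 14}
Region: in both A and B
Elements: {5, 7, 10, 14}

Elements in both A and B: {5, 7, 10, 14}


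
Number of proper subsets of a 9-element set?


Total subsets = 2^n = 2^9 = 512
Proper subsets exclude the set itself: 2^n - 1
= 512 - 1
= 511

Number of proper subsets = 511


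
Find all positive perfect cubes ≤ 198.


Checking each candidate:
Condition: positive perfect cubes ≤ 198
Result = {1, 8, 27, 64, 125}

{1, 8, 27, 64, 125}


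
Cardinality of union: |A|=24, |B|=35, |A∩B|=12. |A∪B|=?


|A ∪ B| = |A| + |B| - |A ∩ B|
= 24 + 35 - 12
= 47

|A ∪ B| = 47


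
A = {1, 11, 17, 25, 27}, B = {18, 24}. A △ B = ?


A △ B = (A \ B) ∪ (B \ A) = elements in exactly one of A or B
A \ B = {1, 11, 17, 25, 27}
B \ A = {18, 24}
A △ B = {1, 11, 17, 18, 24, 25, 27}

A △ B = {1, 11, 17, 18, 24, 25, 27}


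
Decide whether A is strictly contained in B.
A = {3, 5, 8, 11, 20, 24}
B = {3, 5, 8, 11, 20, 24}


A ⊂ B requires: A ⊆ B AND A ≠ B.
A ⊆ B? Yes
A = B? Yes
A = B, so A is not a PROPER subset.

No, A is not a proper subset of B


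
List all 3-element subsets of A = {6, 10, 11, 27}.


|A| = 4, so A has C(4,3) = 4 subsets of size 3.
Enumerate by choosing 3 elements from A at a time:
{6, 10, 11}, {6, 10, 27}, {6, 11, 27}, {10, 11, 27}

3-element subsets (4 total): {6, 10, 11}, {6, 10, 27}, {6, 11, 27}, {10, 11, 27}


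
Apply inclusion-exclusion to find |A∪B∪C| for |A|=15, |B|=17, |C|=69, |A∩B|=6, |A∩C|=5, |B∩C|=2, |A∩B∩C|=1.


|A∪B∪C| = |A|+|B|+|C| - |A∩B|-|A∩C|-|B∩C| + |A∩B∩C|
= 15+17+69 - 6-5-2 + 1
= 101 - 13 + 1
= 89

|A ∪ B ∪ C| = 89


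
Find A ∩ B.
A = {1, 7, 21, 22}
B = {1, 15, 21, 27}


A ∩ B = elements in both A and B
A = {1, 7, 21, 22}
B = {1, 15, 21, 27}
A ∩ B = {1, 21}

A ∩ B = {1, 21}


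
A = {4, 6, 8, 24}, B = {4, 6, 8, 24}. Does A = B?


Two sets are equal iff they have exactly the same elements.
A = {4, 6, 8, 24}
B = {4, 6, 8, 24}
Same elements → A = B

Yes, A = B


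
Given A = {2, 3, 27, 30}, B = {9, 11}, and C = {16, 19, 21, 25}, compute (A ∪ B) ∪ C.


A ∪ B = {2, 3, 9, 11, 27, 30}
(A ∪ B) ∪ C = {2, 3, 9, 11, 16, 19, 21, 25, 27, 30}

A ∪ B ∪ C = {2, 3, 9, 11, 16, 19, 21, 25, 27, 30}


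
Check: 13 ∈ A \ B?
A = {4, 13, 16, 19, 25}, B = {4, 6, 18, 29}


A = {4, 13, 16, 19, 25}, B = {4, 6, 18, 29}
A \ B = elements in A but not in B
A \ B = {13, 16, 19, 25}
Checking if 13 ∈ A \ B
13 is in A \ B → True

13 ∈ A \ B


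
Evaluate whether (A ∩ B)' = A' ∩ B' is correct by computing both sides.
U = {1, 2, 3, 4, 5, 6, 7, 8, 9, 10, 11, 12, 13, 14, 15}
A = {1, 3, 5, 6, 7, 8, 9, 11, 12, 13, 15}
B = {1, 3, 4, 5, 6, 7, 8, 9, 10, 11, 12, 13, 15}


LHS: A ∩ B = {1, 3, 5, 6, 7, 8, 9, 11, 12, 13, 15}
(A ∩ B)' = U \ (A ∩ B) = {2, 4, 10, 14}
A' = {2, 4, 10, 14}, B' = {2, 14}
Claimed RHS: A' ∩ B' = {2, 14}
Identity is INVALID: LHS = {2, 4, 10, 14} but the RHS claimed here equals {2, 14}. The correct form is (A ∩ B)' = A' ∪ B'.

Identity is invalid: (A ∩ B)' = {2, 4, 10, 14} but A' ∩ B' = {2, 14}. The correct De Morgan law is (A ∩ B)' = A' ∪ B'.


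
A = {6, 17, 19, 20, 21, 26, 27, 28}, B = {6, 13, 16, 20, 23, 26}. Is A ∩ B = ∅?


Disjoint means A ∩ B = ∅.
A ∩ B = {6, 20, 26}
A ∩ B ≠ ∅, so A and B are NOT disjoint.

No, A and B are not disjoint (A ∩ B = {6, 20, 26})


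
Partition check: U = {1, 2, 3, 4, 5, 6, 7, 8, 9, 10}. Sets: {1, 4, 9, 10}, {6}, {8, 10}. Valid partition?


A partition requires: (1) non-empty parts, (2) pairwise disjoint, (3) union = U
Parts: {1, 4, 9, 10}, {6}, {8, 10}
Union of parts: {1, 4, 6, 8, 9, 10}
U = {1, 2, 3, 4, 5, 6, 7, 8, 9, 10}
All non-empty? True
Pairwise disjoint? False
Covers U? False

No, not a valid partition


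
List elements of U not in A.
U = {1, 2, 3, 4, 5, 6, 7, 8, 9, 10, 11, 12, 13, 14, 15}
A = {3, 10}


Aᶜ = U \ A = elements in U but not in A
U = {1, 2, 3, 4, 5, 6, 7, 8, 9, 10, 11, 12, 13, 14, 15}
A = {3, 10}
Aᶜ = {1, 2, 4, 5, 6, 7, 8, 9, 11, 12, 13, 14, 15}

Aᶜ = {1, 2, 4, 5, 6, 7, 8, 9, 11, 12, 13, 14, 15}


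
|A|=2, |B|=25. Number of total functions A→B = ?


Each of |A| = 2 inputs maps to any of |B| = 25 outputs.
# functions = |B|^|A| = 25^2
= 625

Number of functions = 625


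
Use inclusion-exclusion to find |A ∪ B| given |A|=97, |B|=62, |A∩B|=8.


|A ∪ B| = |A| + |B| - |A ∩ B|
= 97 + 62 - 8
= 151

|A ∪ B| = 151


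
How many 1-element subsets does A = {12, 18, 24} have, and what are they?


|A| = 3, so A has C(3,1) = 3 subsets of size 1.
Enumerate by choosing 1 elements from A at a time:
{12}, {18}, {24}

1-element subsets (3 total): {12}, {18}, {24}


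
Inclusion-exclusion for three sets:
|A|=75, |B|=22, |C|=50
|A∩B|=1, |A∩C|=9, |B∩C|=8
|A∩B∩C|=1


|A∪B∪C| = |A|+|B|+|C| - |A∩B|-|A∩C|-|B∩C| + |A∩B∩C|
= 75+22+50 - 1-9-8 + 1
= 147 - 18 + 1
= 130

|A ∪ B ∪ C| = 130


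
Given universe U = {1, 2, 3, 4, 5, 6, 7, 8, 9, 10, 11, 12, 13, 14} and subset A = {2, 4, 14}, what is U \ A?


Aᶜ = U \ A = elements in U but not in A
U = {1, 2, 3, 4, 5, 6, 7, 8, 9, 10, 11, 12, 13, 14}
A = {2, 4, 14}
Aᶜ = {1, 3, 5, 6, 7, 8, 9, 10, 11, 12, 13}

Aᶜ = {1, 3, 5, 6, 7, 8, 9, 10, 11, 12, 13}


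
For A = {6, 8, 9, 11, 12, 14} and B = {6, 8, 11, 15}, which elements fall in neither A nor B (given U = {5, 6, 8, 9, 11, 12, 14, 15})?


A = {6, 8, 9, 11, 12, 14}
B = {6, 8, 11, 15}
Region: in neither A nor B (given U = {5, 6, 8, 9, 11, 12, 14, 15})
Elements: {5}

Elements in neither A nor B (given U = {5, 6, 8, 9, 11, 12, 14, 15}): {5}


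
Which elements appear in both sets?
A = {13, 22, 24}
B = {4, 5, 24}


A ∩ B = elements in both A and B
A = {13, 22, 24}
B = {4, 5, 24}
A ∩ B = {24}

A ∩ B = {24}


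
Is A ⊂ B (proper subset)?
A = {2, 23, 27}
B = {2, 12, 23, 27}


A ⊂ B requires: A ⊆ B AND A ≠ B.
A ⊆ B? Yes
A = B? No
A ⊂ B: Yes (A is a proper subset of B)

Yes, A ⊂ B


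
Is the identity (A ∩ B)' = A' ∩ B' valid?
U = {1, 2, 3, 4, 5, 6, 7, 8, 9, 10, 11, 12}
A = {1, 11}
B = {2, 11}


LHS: A ∩ B = {11}
(A ∩ B)' = U \ (A ∩ B) = {1, 2, 3, 4, 5, 6, 7, 8, 9, 10, 12}
A' = {2, 3, 4, 5, 6, 7, 8, 9, 10, 12}, B' = {1, 3, 4, 5, 6, 7, 8, 9, 10, 12}
Claimed RHS: A' ∩ B' = {3, 4, 5, 6, 7, 8, 9, 10, 12}
Identity is INVALID: LHS = {1, 2, 3, 4, 5, 6, 7, 8, 9, 10, 12} but the RHS claimed here equals {3, 4, 5, 6, 7, 8, 9, 10, 12}. The correct form is (A ∩ B)' = A' ∪ B'.

Identity is invalid: (A ∩ B)' = {1, 2, 3, 4, 5, 6, 7, 8, 9, 10, 12} but A' ∩ B' = {3, 4, 5, 6, 7, 8, 9, 10, 12}. The correct De Morgan law is (A ∩ B)' = A' ∪ B'.


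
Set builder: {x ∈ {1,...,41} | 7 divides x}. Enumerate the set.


Checking each candidate:
Condition: multiples of 7 in {1,...,41}
Result = {7, 14, 21, 28, 35}

{7, 14, 21, 28, 35}


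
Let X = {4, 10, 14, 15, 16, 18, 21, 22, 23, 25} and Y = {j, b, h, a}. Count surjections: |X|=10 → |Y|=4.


n = |X| = 10, k = |Y| = 4. Surjections via inclusion-exclusion:
S(n,k) = Σ(-1)^i × C(k,i) × (k-i)^n, i=0 to k
i=0: (-1)^0×C(4,0)×4^10 = 1048576
i=1: (-1)^1×C(4,1)×3^10 = -236196
i=2: (-1)^2×C(4,2)×2^10 = 6144
i=3: (-1)^3×C(4,3)×1^10 = -4
i=4: (-1)^4×C(4,4)×0^10 = 0
Total = 818520

Number of surjections = 818520


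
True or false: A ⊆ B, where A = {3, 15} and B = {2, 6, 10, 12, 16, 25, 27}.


A ⊆ B means every element of A is in B.
Elements in A not in B: {3, 15}
So A ⊄ B.

No, A ⊄ B


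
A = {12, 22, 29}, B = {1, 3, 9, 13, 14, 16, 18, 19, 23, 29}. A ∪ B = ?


A ∪ B = all elements in A or B (or both)
A = {12, 22, 29}
B = {1, 3, 9, 13, 14, 16, 18, 19, 23, 29}
A ∪ B = {1, 3, 9, 12, 13, 14, 16, 18, 19, 22, 23, 29}

A ∪ B = {1, 3, 9, 12, 13, 14, 16, 18, 19, 22, 23, 29}


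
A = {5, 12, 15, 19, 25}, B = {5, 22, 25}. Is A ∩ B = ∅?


Disjoint means A ∩ B = ∅.
A ∩ B = {5, 25}
A ∩ B ≠ ∅, so A and B are NOT disjoint.

No, A and B are not disjoint (A ∩ B = {5, 25})


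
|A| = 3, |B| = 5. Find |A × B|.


|A × B| = |A| × |B|
= 3 × 5
= 15

|A × B| = 15


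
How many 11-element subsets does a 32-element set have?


C(n,k) = n! / (k!(n-k)!)
C(32,11) = 32! / (11!21!)
= 129024480

C(32,11) = 129024480


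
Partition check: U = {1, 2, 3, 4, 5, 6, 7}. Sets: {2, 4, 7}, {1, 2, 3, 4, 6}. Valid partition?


A partition requires: (1) non-empty parts, (2) pairwise disjoint, (3) union = U
Parts: {2, 4, 7}, {1, 2, 3, 4, 6}
Union of parts: {1, 2, 3, 4, 6, 7}
U = {1, 2, 3, 4, 5, 6, 7}
All non-empty? True
Pairwise disjoint? False
Covers U? False

No, not a valid partition


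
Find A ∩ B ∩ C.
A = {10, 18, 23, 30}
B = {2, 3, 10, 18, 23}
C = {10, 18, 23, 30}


A ∩ B = {10, 18, 23}
(A ∩ B) ∩ C = {10, 18, 23}

A ∩ B ∩ C = {10, 18, 23}


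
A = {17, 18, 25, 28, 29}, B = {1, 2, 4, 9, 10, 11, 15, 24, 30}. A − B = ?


A \ B = elements in A but not in B
A = {17, 18, 25, 28, 29}
B = {1, 2, 4, 9, 10, 11, 15, 24, 30}
Remove from A any elements in B
A \ B = {17, 18, 25, 28, 29}

A \ B = {17, 18, 25, 28, 29}


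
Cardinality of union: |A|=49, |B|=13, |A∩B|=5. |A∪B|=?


|A ∪ B| = |A| + |B| - |A ∩ B|
= 49 + 13 - 5
= 57

|A ∪ B| = 57


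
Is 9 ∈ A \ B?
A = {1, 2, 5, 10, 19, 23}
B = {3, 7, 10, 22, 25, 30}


A = {1, 2, 5, 10, 19, 23}, B = {3, 7, 10, 22, 25, 30}
A \ B = elements in A but not in B
A \ B = {1, 2, 5, 19, 23}
Checking if 9 ∈ A \ B
9 is not in A \ B → False

9 ∉ A \ B


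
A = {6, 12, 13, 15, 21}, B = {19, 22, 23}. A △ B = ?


A △ B = (A \ B) ∪ (B \ A) = elements in exactly one of A or B
A \ B = {6, 12, 13, 15, 21}
B \ A = {19, 22, 23}
A △ B = {6, 12, 13, 15, 19, 21, 22, 23}

A △ B = {6, 12, 13, 15, 19, 21, 22, 23}


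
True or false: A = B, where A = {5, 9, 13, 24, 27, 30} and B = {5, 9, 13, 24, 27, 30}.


Two sets are equal iff they have exactly the same elements.
A = {5, 9, 13, 24, 27, 30}
B = {5, 9, 13, 24, 27, 30}
Same elements → A = B

Yes, A = B


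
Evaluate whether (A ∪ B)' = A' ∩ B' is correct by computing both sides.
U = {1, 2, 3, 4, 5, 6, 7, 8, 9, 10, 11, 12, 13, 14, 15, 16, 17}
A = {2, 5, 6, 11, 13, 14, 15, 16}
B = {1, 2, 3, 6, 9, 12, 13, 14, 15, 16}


LHS: A ∪ B = {1, 2, 3, 5, 6, 9, 11, 12, 13, 14, 15, 16}
(A ∪ B)' = U \ (A ∪ B) = {4, 7, 8, 10, 17}
A' = {1, 3, 4, 7, 8, 9, 10, 12, 17}, B' = {4, 5, 7, 8, 10, 11, 17}
Claimed RHS: A' ∩ B' = {4, 7, 8, 10, 17}
Identity is VALID: LHS = RHS = {4, 7, 8, 10, 17} ✓

Identity is valid. (A ∪ B)' = A' ∩ B' = {4, 7, 8, 10, 17}


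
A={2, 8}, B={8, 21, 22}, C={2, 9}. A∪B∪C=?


A ∪ B = {2, 8, 21, 22}
(A ∪ B) ∪ C = {2, 8, 9, 21, 22}

A ∪ B ∪ C = {2, 8, 9, 21, 22}


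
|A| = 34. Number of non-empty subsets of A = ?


Total subsets = 2^n = 2^34 = 17179869184
Non-empty subsets exclude the empty set: 2^n - 1
= 17179869184 - 1
= 17179869183

Number of non-empty subsets = 17179869183


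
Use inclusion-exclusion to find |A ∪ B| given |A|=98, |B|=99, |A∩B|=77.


|A ∪ B| = |A| + |B| - |A ∩ B|
= 98 + 99 - 77
= 120

|A ∪ B| = 120


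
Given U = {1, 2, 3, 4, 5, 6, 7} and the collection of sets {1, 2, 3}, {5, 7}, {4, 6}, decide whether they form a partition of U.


A partition requires: (1) non-empty parts, (2) pairwise disjoint, (3) union = U
Parts: {1, 2, 3}, {5, 7}, {4, 6}
Union of parts: {1, 2, 3, 4, 5, 6, 7}
U = {1, 2, 3, 4, 5, 6, 7}
All non-empty? True
Pairwise disjoint? True
Covers U? True

Yes, valid partition


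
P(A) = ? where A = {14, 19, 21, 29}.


|A| = 4, so |P(A)| = 2^4 = 16
Enumerate subsets by cardinality (0 to 4):
∅, {14}, {19}, {21}, {29}, {14, 19}, {14, 21}, {14, 29}, {19, 21}, {19, 29}, {21, 29}, {14, 19, 21}, {14, 19, 29}, {14, 21, 29}, {19, 21, 29}, {14, 19, 21, 29}

P(A) has 16 subsets: ∅, {14}, {19}, {21}, {29}, {14, 19}, {14, 21}, {14, 29}, {19, 21}, {19, 29}, {21, 29}, {14, 19, 21}, {14, 19, 29}, {14, 21, 29}, {19, 21, 29}, {14, 19, 21, 29}


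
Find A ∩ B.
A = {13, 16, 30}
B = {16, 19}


A ∩ B = elements in both A and B
A = {13, 16, 30}
B = {16, 19}
A ∩ B = {16}

A ∩ B = {16}


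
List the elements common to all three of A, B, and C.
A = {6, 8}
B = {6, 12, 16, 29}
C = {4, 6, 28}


A ∩ B = {6}
(A ∩ B) ∩ C = {6}

A ∩ B ∩ C = {6}


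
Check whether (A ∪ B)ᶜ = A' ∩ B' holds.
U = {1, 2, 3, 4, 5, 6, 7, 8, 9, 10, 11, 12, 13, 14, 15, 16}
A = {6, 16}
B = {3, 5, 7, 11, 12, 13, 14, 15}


LHS: A ∪ B = {3, 5, 6, 7, 11, 12, 13, 14, 15, 16}
(A ∪ B)' = U \ (A ∪ B) = {1, 2, 4, 8, 9, 10}
A' = {1, 2, 3, 4, 5, 7, 8, 9, 10, 11, 12, 13, 14, 15}, B' = {1, 2, 4, 6, 8, 9, 10, 16}
Claimed RHS: A' ∩ B' = {1, 2, 4, 8, 9, 10}
Identity is VALID: LHS = RHS = {1, 2, 4, 8, 9, 10} ✓

Identity is valid. (A ∪ B)' = A' ∩ B' = {1, 2, 4, 8, 9, 10}


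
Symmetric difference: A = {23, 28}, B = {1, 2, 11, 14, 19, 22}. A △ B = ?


A △ B = (A \ B) ∪ (B \ A) = elements in exactly one of A or B
A \ B = {23, 28}
B \ A = {1, 2, 11, 14, 19, 22}
A △ B = {1, 2, 11, 14, 19, 22, 23, 28}

A △ B = {1, 2, 11, 14, 19, 22, 23, 28}


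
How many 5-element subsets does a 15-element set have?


C(n,k) = n! / (k!(n-k)!)
C(15,5) = 15! / (5!10!)
= 3003

C(15,5) = 3003


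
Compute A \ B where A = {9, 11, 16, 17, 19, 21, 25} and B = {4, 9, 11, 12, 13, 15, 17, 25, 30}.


A \ B = elements in A but not in B
A = {9, 11, 16, 17, 19, 21, 25}
B = {4, 9, 11, 12, 13, 15, 17, 25, 30}
Remove from A any elements in B
A \ B = {16, 19, 21}

A \ B = {16, 19, 21}


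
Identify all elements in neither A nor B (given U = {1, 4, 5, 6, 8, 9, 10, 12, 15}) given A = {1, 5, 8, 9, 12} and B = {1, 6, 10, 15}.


A = {1, 5, 8, 9, 12}
B = {1, 6, 10, 15}
Region: in neither A nor B (given U = {1, 4, 5, 6, 8, 9, 10, 12, 15})
Elements: {4}

Elements in neither A nor B (given U = {1, 4, 5, 6, 8, 9, 10, 12, 15}): {4}


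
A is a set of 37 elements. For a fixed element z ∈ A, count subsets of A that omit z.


Subsets of A avoiding z are subsets of A \ {z}, which has 36 elements.
Count = 2^(n-1) = 2^36
= 68719476736

Number of subsets avoiding z = 68719476736


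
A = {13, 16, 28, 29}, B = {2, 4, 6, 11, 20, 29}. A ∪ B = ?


A ∪ B = all elements in A or B (or both)
A = {13, 16, 28, 29}
B = {2, 4, 6, 11, 20, 29}
A ∪ B = {2, 4, 6, 11, 13, 16, 20, 28, 29}

A ∪ B = {2, 4, 6, 11, 13, 16, 20, 28, 29}
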